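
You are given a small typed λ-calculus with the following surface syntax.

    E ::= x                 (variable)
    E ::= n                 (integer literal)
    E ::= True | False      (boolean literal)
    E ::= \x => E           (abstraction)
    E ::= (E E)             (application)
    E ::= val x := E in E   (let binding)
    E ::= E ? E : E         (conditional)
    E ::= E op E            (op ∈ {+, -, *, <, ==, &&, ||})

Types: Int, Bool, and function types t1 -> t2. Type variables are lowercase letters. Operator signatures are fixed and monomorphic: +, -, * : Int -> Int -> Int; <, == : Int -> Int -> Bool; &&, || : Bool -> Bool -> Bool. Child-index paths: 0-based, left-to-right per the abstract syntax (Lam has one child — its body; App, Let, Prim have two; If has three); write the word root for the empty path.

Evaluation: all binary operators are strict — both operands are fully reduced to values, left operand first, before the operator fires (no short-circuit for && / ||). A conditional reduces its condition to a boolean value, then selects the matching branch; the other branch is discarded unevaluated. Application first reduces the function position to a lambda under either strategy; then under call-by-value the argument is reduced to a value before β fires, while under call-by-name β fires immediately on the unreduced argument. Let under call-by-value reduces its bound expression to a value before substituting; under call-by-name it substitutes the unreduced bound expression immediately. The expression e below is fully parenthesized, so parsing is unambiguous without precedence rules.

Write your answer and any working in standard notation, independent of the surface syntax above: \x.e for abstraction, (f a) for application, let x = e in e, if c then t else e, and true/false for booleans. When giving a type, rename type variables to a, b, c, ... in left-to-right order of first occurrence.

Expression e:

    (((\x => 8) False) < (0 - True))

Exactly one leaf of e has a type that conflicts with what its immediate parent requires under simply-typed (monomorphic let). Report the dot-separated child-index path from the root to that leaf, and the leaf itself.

Working:
\x._ : a -> Int
  unify a -> Int ~ Bool -> b
  unify a ~ Bool
  unify Int ~ b
_ _ : Int
  unify Int ~ Int
  unify Int ~ Int
  unify Bool ~ Int
  FAIL: mismatch Bool ~ Int

Answer: 1.1 : true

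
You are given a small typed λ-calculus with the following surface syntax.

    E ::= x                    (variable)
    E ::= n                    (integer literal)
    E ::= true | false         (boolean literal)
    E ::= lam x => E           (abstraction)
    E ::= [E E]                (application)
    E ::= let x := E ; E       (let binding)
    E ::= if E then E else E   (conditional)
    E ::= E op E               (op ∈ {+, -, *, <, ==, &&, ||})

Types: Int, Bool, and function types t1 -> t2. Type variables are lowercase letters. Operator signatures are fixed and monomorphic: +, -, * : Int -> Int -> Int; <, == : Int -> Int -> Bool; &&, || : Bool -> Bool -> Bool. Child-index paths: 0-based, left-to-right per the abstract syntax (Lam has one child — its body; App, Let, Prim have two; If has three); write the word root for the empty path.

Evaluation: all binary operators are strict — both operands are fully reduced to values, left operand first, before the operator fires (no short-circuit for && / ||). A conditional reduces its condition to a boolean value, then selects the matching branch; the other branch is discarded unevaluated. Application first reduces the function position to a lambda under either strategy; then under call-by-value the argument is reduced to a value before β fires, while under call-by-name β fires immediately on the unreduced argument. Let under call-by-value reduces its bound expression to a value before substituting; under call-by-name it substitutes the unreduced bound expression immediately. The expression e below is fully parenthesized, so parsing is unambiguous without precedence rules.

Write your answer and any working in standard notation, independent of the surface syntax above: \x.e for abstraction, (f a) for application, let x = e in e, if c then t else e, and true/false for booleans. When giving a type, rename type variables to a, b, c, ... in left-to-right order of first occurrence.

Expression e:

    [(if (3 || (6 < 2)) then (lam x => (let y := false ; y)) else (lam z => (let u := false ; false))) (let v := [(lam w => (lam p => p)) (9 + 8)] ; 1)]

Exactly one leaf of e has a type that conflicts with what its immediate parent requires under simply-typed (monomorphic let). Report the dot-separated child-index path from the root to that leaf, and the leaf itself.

Answer: 0.0.0 : 3

Working:
  unify Int ~ Bool
  FAIL: mismatch Int ~ Bool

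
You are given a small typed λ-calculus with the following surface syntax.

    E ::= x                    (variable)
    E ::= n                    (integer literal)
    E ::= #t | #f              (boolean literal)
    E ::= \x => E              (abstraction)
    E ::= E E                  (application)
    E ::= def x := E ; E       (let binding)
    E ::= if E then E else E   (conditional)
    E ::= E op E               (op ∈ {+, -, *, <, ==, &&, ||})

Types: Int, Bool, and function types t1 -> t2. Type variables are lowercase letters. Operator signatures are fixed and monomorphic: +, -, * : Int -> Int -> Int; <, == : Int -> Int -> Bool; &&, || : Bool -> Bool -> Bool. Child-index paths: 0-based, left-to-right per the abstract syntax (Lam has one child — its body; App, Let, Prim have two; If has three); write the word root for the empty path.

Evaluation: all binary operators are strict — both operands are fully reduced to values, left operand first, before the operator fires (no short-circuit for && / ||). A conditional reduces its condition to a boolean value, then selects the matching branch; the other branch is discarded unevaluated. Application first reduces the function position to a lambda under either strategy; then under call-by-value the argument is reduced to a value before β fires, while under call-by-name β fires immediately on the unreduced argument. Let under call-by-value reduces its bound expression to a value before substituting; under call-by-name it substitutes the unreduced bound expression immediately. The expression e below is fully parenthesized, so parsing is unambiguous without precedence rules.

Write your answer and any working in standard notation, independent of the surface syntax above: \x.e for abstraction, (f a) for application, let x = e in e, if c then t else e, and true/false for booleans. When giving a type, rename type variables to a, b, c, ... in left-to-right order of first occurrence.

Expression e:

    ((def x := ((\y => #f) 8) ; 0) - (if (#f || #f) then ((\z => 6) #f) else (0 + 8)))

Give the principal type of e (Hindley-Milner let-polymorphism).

Answer: Int

Derivation:
\y._ : a -> Bool
  unify a -> Bool ~ Int -> b
  unify a ~ Int
  unify Bool ~ b
_ _ : Bool
let x : Bool
  unify Int ~ Int
  unify Bool ~ Bool
  unify Bool ~ Bool
  unify Bool ~ Bool
\z._ : c -> Int
  unify c -> Int ~ Bool -> d
  unify c ~ Bool
  unify Int ~ d
_ _ : Int
  unify Int ~ Int
  unify Int ~ Int
  unify Int ~ Int
  unify Int ~ Int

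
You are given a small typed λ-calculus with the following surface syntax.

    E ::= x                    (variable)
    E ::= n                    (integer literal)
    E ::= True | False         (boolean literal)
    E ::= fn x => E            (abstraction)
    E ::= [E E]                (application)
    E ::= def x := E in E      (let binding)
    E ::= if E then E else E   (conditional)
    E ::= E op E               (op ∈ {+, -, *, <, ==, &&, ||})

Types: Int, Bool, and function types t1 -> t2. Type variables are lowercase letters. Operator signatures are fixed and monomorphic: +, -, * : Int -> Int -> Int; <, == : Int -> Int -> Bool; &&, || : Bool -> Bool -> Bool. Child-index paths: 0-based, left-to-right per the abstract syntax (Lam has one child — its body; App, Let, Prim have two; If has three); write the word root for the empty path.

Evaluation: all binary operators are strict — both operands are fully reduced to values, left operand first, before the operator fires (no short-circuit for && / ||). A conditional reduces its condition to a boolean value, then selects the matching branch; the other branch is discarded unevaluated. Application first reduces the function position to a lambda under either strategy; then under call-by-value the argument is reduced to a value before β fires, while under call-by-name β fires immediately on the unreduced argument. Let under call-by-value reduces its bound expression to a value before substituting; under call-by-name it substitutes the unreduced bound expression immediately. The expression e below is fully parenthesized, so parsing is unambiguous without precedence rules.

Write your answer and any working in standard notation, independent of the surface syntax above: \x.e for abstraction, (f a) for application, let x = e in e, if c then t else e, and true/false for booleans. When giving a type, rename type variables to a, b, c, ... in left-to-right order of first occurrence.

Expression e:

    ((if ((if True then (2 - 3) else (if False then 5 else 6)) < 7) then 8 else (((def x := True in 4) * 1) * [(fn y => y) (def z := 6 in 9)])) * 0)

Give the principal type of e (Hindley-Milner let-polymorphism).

Trace:
  unify Bool ~ Bool
  unify Int ~ Int
  unify Int ~ Int
  unify Bool ~ Bool
  unify Int ~ Int
  unify Int ~ Int
  unify Int ~ Int
  unify Int ~ Int
  unify Bool ~ Bool
let x : Bool
  unify Int ~ Int
  unify Int ~ Int
  unify Int ~ Int
y : a
\y._ : a -> a
let z : Int
  unify a -> a ~ Int -> b
  unify a ~ Int
  unify Int ~ b
_ _ : Int
  unify Int ~ Int
  unify Int ~ Int
  unify Int ~ Int
  unify Int ~ Int

Answer: Int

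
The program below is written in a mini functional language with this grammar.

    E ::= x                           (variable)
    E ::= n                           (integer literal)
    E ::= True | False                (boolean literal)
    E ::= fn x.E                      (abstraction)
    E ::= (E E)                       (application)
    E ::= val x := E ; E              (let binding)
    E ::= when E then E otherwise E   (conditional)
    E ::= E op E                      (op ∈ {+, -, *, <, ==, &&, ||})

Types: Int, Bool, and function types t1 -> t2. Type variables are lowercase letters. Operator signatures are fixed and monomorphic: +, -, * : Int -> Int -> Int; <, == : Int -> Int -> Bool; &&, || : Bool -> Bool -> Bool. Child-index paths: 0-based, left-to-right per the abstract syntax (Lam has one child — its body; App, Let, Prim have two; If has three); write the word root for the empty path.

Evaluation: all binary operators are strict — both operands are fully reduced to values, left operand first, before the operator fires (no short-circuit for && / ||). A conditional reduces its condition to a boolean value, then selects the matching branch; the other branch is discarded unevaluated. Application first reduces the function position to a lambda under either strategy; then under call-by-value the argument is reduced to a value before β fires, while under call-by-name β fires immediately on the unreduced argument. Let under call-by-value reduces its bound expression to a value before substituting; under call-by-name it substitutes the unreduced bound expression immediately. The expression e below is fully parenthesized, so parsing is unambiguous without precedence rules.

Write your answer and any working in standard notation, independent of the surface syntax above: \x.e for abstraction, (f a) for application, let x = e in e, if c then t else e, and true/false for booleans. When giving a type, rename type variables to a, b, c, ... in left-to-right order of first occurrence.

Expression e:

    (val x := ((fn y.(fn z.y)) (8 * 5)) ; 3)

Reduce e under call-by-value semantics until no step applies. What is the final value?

Trace:
step 0: (let x = ((\y.(\z.y)) (8 * 5)) in 3)
step 1: [delta@0.1] (let x = ((\y.(\z.y)) 40) in 3)
step 2: [beta@0] (let x = (\z.40) in 3)
step 3: [let@root] 3

Answer: 3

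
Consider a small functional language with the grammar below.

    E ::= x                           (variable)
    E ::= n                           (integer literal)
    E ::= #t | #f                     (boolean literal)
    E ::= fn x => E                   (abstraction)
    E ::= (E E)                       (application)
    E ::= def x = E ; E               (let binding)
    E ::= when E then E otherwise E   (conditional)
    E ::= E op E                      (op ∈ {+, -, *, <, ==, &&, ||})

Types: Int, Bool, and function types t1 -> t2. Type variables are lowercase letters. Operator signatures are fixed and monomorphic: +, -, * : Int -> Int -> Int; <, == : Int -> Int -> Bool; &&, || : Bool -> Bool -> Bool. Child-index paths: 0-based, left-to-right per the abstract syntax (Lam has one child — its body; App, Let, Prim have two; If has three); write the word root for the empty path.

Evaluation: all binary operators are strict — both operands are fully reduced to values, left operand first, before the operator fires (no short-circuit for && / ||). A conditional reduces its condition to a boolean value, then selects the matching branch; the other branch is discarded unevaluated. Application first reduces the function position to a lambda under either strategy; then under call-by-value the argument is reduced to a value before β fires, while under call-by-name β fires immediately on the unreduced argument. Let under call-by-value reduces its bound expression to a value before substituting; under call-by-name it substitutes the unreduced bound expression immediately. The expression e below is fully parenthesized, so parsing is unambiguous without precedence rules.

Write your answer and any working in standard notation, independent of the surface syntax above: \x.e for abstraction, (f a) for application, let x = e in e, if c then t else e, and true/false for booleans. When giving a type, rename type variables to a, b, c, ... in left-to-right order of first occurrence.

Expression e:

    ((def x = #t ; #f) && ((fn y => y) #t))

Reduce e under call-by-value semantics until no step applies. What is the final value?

Answer: false

Derivation:
step 0: ((let x = true in false) && ((\y.y) true))
step 1: [let@0] (false && ((\y.y) true))
step 2: [beta@1] (false && true)
step 3: [delta@root] false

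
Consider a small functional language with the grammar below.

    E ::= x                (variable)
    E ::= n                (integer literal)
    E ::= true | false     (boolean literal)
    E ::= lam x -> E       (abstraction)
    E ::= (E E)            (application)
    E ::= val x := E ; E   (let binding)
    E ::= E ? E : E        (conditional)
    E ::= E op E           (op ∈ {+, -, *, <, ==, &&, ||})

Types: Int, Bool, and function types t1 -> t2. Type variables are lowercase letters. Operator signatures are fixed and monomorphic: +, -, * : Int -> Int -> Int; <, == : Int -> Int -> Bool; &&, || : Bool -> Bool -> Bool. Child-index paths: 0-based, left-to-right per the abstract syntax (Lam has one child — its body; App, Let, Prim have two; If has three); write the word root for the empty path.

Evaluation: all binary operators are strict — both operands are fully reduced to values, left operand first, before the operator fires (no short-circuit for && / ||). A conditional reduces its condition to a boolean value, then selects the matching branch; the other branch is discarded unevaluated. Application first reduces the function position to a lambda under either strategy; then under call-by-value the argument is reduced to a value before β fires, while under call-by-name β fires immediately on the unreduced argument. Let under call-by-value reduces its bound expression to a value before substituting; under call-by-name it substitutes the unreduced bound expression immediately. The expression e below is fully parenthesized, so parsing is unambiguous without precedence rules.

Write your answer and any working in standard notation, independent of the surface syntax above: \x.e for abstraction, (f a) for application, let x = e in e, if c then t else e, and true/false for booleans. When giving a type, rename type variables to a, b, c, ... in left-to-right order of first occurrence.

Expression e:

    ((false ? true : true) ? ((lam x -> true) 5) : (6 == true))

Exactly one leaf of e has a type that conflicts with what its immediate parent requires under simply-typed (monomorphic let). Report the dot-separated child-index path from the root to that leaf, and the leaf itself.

Answer: 2.1 : true

Derivation:
  unify Bool ~ Bool
  unify Bool ~ Bool
  unify Bool ~ Bool
\x._ : a -> Bool
  unify a -> Bool ~ Int -> b
  unify a ~ Int
  unify Bool ~ b
_ _ : Bool
  unify Int ~ Int
  unify Bool ~ Int
  FAIL: mismatch Bool ~ Int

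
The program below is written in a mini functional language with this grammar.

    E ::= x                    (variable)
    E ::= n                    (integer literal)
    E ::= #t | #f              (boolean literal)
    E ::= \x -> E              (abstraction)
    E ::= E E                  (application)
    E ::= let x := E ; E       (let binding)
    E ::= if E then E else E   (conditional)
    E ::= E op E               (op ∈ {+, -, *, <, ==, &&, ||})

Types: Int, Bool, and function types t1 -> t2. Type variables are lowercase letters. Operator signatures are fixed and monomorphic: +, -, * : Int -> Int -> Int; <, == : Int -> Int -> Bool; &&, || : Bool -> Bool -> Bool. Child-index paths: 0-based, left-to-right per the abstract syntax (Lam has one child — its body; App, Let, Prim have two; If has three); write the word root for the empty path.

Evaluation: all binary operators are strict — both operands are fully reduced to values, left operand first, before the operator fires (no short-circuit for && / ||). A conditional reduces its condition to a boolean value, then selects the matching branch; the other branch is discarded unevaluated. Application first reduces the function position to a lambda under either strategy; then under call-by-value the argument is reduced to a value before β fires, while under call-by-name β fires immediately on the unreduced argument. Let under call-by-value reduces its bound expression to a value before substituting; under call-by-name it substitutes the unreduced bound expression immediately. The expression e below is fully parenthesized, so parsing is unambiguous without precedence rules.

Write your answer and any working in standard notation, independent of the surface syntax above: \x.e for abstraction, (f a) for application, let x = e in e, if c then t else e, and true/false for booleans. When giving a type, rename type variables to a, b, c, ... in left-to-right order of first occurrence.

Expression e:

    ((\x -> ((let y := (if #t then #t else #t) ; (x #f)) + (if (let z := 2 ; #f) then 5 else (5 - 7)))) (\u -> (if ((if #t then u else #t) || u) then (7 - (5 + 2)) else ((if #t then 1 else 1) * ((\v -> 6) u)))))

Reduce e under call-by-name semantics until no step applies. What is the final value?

Trace:
step 0: ((\x.((let y = (if true then true else true) in (x false)) + (if (let z = 2 in false) then 5 else (5 - 7)))) (\u.(if ((if true then u else true) || u) then (7 - (5 + 2)) else ((if true then 1 else 1) * ((\v.6) u)))))
step 1: [beta@root] ((let y = (if true then true else true) in ((\u.(if ((if true then u else true) || u) then (7 - (5 + 2)) else ((if true then 1 else 1) * ((\v.6) u)))) false)) + (if (let z = 2 in false) then 5 else (5 - 7)))
step 2: [let@0] (((\u.(if ((if true then u else true) || u) then (7 - (5 + 2)) else ((if true then 1 else 1) * ((\v.6) u)))) false) + (if (let z = 2 in false) then 5 else (5 - 7)))
step 3: [beta@0] ((if ((if true then false else true) || false) then (7 - (5 + 2)) else ((if true then 1 else 1) * ((\v.6) false))) + (if (let z = 2 in false) then 5 else (5 - 7)))
step 4: [if@0.0.0] ((if (false || false) then (7 - (5 + 2)) else ((if true then 1 else 1) * ((\v.6) false))) + (if (let z = 2 in false) then 5 else (5 - 7)))
step 5: [delta@0.0] ((if false then (7 - (5 + 2)) else ((if true then 1 else 1) * ((\v.6) false))) + (if (let z = 2 in false) then 5 else (5 - 7)))
step 6: [if@0] (((if true then 1 else 1) * ((\v.6) false)) + (if (let z = 2 in false) then 5 else (5 - 7)))
step 7: [if@0.0] ((1 * ((\v.6) false)) + (if (let z = 2 in false) then 5 else (5 - 7)))
step 8: [beta@0.1] ((1 * 6) + (if (let z = 2 in false) then 5 else (5 - 7)))
step 9: [delta@0] (6 + (if (let z = 2 in false) then 5 else (5 - 7)))
step 10: [let@1.0] (6 + (if false then 5 else (5 - 7)))
step 11: [if@1] (6 + (5 - 7))
step 12: [delta@1] (6 + -2)
step 13: [delta@root] 4

Answer: 4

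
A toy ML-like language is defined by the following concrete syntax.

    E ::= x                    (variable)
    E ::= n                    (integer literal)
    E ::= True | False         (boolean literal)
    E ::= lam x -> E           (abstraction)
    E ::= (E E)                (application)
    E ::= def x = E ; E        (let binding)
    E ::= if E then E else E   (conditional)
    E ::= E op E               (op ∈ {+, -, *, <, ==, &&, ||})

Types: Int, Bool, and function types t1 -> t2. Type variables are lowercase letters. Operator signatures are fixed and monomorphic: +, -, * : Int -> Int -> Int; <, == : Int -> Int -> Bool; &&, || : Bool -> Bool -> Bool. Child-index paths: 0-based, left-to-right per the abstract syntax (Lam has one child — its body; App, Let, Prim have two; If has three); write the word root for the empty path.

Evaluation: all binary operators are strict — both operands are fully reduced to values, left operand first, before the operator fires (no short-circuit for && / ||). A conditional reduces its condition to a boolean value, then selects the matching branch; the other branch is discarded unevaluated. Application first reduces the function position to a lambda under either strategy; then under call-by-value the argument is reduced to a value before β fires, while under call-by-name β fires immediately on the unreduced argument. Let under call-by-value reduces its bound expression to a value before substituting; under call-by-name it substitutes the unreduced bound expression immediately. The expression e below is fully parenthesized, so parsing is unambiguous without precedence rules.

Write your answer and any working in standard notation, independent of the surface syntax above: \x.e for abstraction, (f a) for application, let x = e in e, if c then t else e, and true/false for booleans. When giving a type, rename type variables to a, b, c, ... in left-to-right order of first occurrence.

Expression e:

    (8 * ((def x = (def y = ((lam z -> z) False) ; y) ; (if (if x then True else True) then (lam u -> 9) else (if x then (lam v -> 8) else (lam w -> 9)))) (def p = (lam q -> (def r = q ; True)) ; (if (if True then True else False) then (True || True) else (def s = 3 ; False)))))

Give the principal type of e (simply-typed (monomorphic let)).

Answer: Int

Trace:
  unify Int ~ Int
z : a
\z._ : a -> a
  unify a -> a ~ Bool -> b
  unify a ~ Bool
  unify Bool ~ b
_ _ : Bool
let y : Bool
y : Bool
let x : Bool
x : Bool
  unify Bool ~ Bool
  unify Bool ~ Bool
  unify Bool ~ Bool
\u._ : c -> Int
x : Bool
  unify Bool ~ Bool
\v._ : d -> Int
\w._ : e -> Int
  unify d -> Int ~ e -> Int
  unify d ~ e
  unify Int ~ Int
  unify c -> Int ~ e -> Int
  unify c ~ e
  unify Int ~ Int
q : f
let r : f
\q._ : f -> Bool
let p : f -> Bool
  unify Bool ~ Bool
  unify Bool ~ Bool
  unify Bool ~ Bool
  unify Bool ~ Bool
  unify Bool ~ Bool
let s : Int
  unify Bool ~ Bool
  unify e -> Int ~ Bool -> g
  unify e ~ Bool
  unify Int ~ g
_ _ : Int
  unify Int ~ Int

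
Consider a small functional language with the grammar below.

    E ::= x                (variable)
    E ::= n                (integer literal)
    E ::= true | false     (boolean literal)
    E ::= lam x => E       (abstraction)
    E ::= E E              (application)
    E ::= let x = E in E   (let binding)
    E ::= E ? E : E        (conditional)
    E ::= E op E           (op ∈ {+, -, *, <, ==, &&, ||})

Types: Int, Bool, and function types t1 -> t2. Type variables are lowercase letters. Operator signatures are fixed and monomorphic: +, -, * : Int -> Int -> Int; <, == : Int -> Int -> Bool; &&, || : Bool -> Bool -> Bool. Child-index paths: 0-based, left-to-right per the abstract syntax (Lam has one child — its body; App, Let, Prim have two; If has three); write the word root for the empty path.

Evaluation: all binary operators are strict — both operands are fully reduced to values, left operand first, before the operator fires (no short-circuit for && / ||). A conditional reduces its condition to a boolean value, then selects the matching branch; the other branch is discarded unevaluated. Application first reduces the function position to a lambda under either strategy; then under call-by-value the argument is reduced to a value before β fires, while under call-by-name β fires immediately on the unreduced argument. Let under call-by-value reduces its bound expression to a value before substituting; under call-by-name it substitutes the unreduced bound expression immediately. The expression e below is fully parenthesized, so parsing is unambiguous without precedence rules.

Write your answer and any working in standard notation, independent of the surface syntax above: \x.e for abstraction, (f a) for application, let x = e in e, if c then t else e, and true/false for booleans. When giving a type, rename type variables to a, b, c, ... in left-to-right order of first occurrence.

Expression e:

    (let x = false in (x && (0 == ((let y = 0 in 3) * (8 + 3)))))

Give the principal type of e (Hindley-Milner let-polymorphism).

Trace:
let x : Bool
x : Bool
  unify Bool ~ Bool
  unify Int ~ Int
let y : Int
  unify Int ~ Int
  unify Int ~ Int
  unify Int ~ Int
  unify Int ~ Int
  unify Int ~ Int
  unify Bool ~ Bool

Answer: Bool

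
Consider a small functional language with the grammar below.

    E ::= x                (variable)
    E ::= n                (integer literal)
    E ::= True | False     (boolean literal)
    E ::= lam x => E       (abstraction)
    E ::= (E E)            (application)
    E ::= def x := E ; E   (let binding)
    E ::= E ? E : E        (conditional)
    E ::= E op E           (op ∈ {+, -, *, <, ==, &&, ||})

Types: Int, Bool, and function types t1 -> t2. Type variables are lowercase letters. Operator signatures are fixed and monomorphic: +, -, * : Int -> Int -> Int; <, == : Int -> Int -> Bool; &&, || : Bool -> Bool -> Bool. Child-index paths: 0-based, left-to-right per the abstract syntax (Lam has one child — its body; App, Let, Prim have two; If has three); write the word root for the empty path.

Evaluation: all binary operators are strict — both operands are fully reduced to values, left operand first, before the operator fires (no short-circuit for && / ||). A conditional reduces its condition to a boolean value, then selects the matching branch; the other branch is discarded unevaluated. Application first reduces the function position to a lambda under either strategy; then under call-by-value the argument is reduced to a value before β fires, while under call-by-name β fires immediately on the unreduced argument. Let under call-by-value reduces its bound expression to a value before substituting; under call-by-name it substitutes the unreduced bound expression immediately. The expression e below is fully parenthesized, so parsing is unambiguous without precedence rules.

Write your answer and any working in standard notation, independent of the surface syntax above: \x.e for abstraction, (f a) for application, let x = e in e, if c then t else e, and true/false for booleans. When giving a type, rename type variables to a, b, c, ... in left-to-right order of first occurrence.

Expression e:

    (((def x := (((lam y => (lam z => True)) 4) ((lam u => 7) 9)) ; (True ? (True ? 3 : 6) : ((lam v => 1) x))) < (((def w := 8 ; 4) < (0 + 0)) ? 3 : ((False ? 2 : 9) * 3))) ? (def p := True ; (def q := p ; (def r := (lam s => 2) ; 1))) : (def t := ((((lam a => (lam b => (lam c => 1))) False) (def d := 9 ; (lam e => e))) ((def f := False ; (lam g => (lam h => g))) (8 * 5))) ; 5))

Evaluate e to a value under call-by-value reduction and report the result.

Answer: 1

Working:
step 0: (if ((let x = (((\y.(\z.true)) 4) ((\u.7) 9)) in (if true then (if true then 3 else 6) else ((\v.1) x))) < (if ((let w = 8 in 4) < (0 + 0)) then 3 else ((if false then 2 else 9) * 3))) then (let p = true in (let q = p in (let r = (\s.2) in 1))) else (let t = ((((\a.(\b.(\c.1))) false) (let d = 9 in (\e.e))) ((let f = false in (\g.(\h.g))) (8 * 5))) in 5))
step 1: [beta@0.0.0.0] (if ((let x = ((\z.true) ((\u.7) 9)) in (if true then (if true then 3 else 6) else ((\v.1) x))) < (if ((let w = 8 in 4) < (0 + 0)) then 3 else ((if false then 2 else 9) * 3))) then (let p = true in (let q = p in (let r = (\s.2) in 1))) else (let t = ((((\a.(\b.(\c.1))) false) (let d = 9 in (\e.e))) ((let f = false in (\g.(\h.g))) (8 * 5))) in 5))
step 2: [beta@0.0.0.1] (if ((let x = ((\z.true) 7) in (if true then (if true then 3 else 6) else ((\v.1) x))) < (if ((let w = 8 in 4) < (0 + 0)) then 3 else ((if false then 2 else 9) * 3))) then (let p = true in (let q = p in (let r = (\s.2) in 1))) else (let t = ((((\a.(\b.(\c.1))) false) (let d = 9 in (\e.e))) ((let f = false in (\g.(\h.g))) (8 * 5))) in 5))
step 3: [beta@0.0.0] (if ((let x = true in (if true then (if true then 3 else 6) else ((\v.1) x))) < (if ((let w = 8 in 4) < (0 + 0)) then 3 else ((if false then 2 else 9) * 3))) then (let p = true in (let q = p in (let r = (\s.2) in 1))) else (let t = ((((\a.(\b.(\c.1))) false) (let d = 9 in (\e.e))) ((let f = false in (\g.(\h.g))) (8 * 5))) in 5))
step 4: [let@0.0] (if ((if true then (if true then 3 else 6) else ((\v.1) true)) < (if ((let w = 8 in 4) < (0 + 0)) then 3 else ((if false then 2 else 9) * 3))) then (let p = true in (let q = p in (let r = (\s.2) in 1))) else (let t = ((((\a.(\b.(\c.1))) false) (let d = 9 in (\e.e))) ((let f = false in (\g.(\h.g))) (8 * 5))) in 5))
step 5: [if@0.0] (if ((if true then 3 else 6) < (if ((let w = 8 in 4) < (0 + 0)) then 3 else ((if false then 2 else 9) * 3))) then (let p = true in (let q = p in (let r = (\s.2) in 1))) else (let t = ((((\a.(\b.(\c.1))) false) (let d = 9 in (\e.e))) ((let f = false in (\g.(\h.g))) (8 * 5))) in 5))
step 6: [if@0.0] (if (3 < (if ((let w = 8 in 4) < (0 + 0)) then 3 else ((if false then 2 else 9) * 3))) then (let p = true in (let q = p in (let r = (\s.2) in 1))) else (let t = ((((\a.(\b.(\c.1))) false) (let d = 9 in (\e.e))) ((let f = false in (\g.(\h.g))) (8 * 5))) in 5))
step 7: [let@0.1.0.0] (if (3 < (if (4 < (0 + 0)) then 3 else ((if false then 2 else 9) * 3))) then (let p = true in (let q = p in (let r = (\s.2) in 1))) else (let t = ((((\a.(\b.(\c.1))) false) (let d = 9 in (\e.e))) ((let f = false in (\g.(\h.g))) (8 * 5))) in 5))
step 8: [delta@0.1.0.1] (if (3 < (if (4 < 0) then 3 else ((if false then 2 else 9) * 3))) then (let p = true in (let q = p in (let r = (\s.2) in 1))) else (let t = ((((\a.(\b.(\c.1))) false) (let d = 9 in (\e.e))) ((let f = false in (\g.(\h.g))) (8 * 5))) in 5))
step 9: [delta@0.1.0] (if (3 < (if false then 3 else ((if false then 2 else 9) * 3))) then (let p = true in (let q = p in (let r = (\s.2) in 1))) else (let t = ((((\a.(\b.(\c.1))) false) (let d = 9 in (\e.e))) ((let f = false in (\g.(\h.g))) (8 * 5))) in 5))
step 10: [if@0.1] (if (3 < ((if false then 2 else 9) * 3)) then (let p = true in (let q = p in (let r = (\s.2) in 1))) else (let t = ((((\a.(\b.(\c.1))) false) (let d = 9 in (\e.e))) ((let f = false in (\g.(\h.g))) (8 * 5))) in 5))
step 11: [if@0.1.0] (if (3 < (9 * 3)) then (let p = true in (let q = p in (let r = (\s.2) in 1))) else (let t = ((((\a.(\b.(\c.1))) false) (let d = 9 in (\e.e))) ((let f = false in (\g.(\h.g))) (8 * 5))) in 5))
step 12: [delta@0.1] (if (3 < 27) then (let p = true in (let q = p in (let r = (\s.2) in 1))) else (let t = ((((\a.(\b.(\c.1))) false) (let d = 9 in (\e.e))) ((let f = false in (\g.(\h.g))) (8 * 5))) in 5))
step 13: [delta@0] (if true then (let p = true in (let q = p in (let r = (\s.2) in 1))) else (let t = ((((\a.(\b.(\c.1))) false) (let d = 9 in (\e.e))) ((let f = false in (\g.(\h.g))) (8 * 5))) in 5))
step 14: [if@root] (let p = true in (let q = p in (let r = (\s.2) in 1)))
step 15: [let@root] (let q = true in (let r = (\s.2) in 1))
step 16: [let@root] (let r = (\s.2) in 1)
step 17: [let@root] 1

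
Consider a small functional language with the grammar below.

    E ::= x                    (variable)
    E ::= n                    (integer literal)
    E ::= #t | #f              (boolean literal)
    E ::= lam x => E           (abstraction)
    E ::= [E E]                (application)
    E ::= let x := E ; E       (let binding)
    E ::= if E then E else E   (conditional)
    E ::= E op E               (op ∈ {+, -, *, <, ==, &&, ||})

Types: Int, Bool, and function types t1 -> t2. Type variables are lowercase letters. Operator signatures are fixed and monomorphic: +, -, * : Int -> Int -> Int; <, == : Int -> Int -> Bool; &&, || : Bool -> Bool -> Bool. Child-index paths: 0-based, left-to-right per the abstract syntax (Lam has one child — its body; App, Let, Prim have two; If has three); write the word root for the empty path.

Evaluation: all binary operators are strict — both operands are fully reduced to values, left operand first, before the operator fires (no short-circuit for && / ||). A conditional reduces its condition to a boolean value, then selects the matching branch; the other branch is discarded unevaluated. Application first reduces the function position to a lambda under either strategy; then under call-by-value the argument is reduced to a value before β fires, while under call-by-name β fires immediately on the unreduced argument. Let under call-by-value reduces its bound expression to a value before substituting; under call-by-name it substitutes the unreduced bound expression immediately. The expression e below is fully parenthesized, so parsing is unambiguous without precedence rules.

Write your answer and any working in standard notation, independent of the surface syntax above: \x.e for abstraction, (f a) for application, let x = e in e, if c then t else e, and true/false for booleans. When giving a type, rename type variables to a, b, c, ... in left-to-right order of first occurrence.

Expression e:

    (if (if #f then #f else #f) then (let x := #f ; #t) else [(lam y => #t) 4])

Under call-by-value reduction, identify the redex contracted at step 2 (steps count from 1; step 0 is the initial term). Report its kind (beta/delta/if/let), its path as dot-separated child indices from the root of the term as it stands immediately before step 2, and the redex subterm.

Answer: if at root : (if false then (let x = false in true) else ((\y.true) 4))

Derivation:
step 0: (if (if false then false else false) then (let x = false in true) else ((\y.true) 4))
step 1: [if@0] (if false then (let x = false in true) else ((\y.true) 4))
step 2: [if@root] ((\y.true) 4)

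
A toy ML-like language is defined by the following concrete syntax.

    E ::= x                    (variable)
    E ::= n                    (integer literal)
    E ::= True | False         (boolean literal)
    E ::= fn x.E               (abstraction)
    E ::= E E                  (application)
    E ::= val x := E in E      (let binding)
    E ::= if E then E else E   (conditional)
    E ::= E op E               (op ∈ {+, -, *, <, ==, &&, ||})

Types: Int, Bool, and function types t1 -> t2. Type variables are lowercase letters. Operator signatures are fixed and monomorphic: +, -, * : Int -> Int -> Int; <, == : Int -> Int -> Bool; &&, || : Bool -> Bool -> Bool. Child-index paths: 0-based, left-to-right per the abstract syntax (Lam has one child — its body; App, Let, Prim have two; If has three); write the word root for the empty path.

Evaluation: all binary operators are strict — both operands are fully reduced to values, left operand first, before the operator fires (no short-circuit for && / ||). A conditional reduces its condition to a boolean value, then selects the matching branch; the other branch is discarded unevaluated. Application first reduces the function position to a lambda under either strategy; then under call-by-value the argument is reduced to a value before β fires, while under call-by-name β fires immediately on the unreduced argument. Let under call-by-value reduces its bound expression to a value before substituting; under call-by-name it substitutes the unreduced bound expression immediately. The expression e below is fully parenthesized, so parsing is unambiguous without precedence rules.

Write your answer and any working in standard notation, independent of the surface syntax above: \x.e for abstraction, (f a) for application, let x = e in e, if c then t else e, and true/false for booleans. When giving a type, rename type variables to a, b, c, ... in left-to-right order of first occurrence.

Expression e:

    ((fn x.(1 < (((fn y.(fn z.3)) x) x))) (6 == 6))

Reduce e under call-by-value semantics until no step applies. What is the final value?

Derivation:
step 0: ((\x.(1 < (((\y.(\z.3)) x) x))) (6 == 6))
step 1: [delta@1] ((\x.(1 < (((\y.(\z.3)) x) x))) true)
step 2: [beta@root] (1 < (((\y.(\z.3)) true) true))
step 3: [beta@1.0] (1 < ((\z.3) true))
step 4: [beta@1] (1 < 3)
step 5: [delta@root] true

Answer: true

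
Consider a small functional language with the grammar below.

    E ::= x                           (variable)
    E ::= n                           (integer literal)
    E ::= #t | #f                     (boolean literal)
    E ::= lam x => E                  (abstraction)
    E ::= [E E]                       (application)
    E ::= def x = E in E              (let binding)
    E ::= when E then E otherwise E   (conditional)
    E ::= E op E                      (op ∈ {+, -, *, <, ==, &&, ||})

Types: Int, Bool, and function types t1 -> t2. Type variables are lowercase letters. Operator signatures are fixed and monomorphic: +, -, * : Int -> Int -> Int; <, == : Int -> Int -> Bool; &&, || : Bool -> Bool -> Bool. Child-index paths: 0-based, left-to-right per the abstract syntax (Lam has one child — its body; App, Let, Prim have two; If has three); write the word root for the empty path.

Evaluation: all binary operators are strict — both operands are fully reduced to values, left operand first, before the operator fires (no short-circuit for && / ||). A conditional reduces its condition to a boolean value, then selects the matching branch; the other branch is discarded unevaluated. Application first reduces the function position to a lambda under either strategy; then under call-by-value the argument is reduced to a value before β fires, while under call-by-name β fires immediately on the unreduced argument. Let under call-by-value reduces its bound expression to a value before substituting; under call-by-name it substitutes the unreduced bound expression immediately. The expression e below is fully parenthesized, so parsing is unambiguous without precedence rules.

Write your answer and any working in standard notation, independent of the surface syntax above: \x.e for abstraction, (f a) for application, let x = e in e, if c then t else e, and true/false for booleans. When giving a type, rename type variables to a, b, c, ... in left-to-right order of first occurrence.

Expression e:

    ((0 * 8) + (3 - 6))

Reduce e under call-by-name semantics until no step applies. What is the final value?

Derivation:
step 0: ((0 * 8) + (3 - 6))
step 1: [delta@0] (0 + (3 - 6))
step 2: [delta@1] (0 + -3)
step 3: [delta@root] -3

Answer: -3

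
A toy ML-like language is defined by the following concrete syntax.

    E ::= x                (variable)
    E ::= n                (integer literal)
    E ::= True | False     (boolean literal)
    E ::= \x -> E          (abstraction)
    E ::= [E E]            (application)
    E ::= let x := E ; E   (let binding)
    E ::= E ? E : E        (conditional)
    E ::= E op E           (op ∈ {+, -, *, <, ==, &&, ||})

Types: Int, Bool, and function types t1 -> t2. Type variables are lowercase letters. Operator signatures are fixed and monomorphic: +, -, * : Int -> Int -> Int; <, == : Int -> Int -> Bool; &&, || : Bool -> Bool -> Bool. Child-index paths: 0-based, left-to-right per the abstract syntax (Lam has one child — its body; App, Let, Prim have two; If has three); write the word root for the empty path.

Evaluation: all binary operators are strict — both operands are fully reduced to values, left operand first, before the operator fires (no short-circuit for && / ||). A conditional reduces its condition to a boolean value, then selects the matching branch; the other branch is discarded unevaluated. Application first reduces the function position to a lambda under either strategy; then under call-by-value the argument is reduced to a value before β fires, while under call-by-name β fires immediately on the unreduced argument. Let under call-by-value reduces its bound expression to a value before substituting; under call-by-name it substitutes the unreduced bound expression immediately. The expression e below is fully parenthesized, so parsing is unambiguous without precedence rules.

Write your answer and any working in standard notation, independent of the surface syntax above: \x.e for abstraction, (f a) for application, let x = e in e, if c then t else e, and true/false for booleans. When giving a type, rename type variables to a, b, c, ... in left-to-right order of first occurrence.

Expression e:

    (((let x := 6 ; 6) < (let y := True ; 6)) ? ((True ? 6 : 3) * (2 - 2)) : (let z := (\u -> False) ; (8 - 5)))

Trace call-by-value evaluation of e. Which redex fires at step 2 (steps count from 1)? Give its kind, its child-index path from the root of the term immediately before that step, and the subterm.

Trace:
step 0: (if ((let x = 6 in 6) < (let y = true in 6)) then ((if true then 6 else 3) * (2 - 2)) else (let z = (\u.false) in (8 - 5)))
step 1: [let@0.0] (if (6 < (let y = true in 6)) then ((if true then 6 else 3) * (2 - 2)) else (let z = (\u.false) in (8 - 5)))
step 2: [let@0.1] (if (6 < 6) then ((if true then 6 else 3) * (2 - 2)) else (let z = (\u.false) in (8 - 5)))

Answer: let at 0.1 : (let y = true in 6)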